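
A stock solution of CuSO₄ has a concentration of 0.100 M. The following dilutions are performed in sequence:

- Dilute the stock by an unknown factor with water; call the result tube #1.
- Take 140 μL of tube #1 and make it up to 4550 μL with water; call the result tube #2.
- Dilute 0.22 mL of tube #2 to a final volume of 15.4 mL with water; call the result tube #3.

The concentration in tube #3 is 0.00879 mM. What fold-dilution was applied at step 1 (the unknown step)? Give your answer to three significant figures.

5.00-fold

Step 1: unknown factor x
Step 2: 140 μL brought to 4550 μL → factor 4550/140 = 32.5
Step 3: 0.22 mL brought to 15.4 mL → factor 15.4/0.22 = 70
Product of known-step factors = 2275
Overall factor = 0.100 M / (0.00879 mM) = 11377
x = 11377 / 2275 = 5.00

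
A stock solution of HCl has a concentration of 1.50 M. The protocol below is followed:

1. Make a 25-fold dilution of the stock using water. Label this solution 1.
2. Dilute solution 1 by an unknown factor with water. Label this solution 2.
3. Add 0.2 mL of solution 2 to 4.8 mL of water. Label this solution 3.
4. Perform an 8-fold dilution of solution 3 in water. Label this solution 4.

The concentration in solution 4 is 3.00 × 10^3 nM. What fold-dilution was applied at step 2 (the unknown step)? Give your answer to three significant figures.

Step 1: 25-fold → factor 25
Step 2: unknown factor x
Step 3: 0.2 mL + 4.8 mL = 5 mL total → factor 5/0.2 = 25
Step 4: 8-fold → factor 8
Product of known-step factors = 5000
Overall factor = 1.50 M / (3.00 × 10^3 nM) = 5 × 10^5
x = 5 × 10^5 / 5000 = 100

100-fold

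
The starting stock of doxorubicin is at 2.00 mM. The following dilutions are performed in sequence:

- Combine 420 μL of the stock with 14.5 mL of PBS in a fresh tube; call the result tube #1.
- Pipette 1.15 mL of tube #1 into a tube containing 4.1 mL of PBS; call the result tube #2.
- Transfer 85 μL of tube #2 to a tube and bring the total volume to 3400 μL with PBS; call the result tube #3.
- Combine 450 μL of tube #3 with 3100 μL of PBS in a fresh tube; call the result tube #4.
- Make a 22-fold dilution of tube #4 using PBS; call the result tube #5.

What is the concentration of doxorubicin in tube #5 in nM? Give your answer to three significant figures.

1.78 nM

Step 1: 420 μL + 14.5 mL = 14920 μL total → factor 14920/420 = 35.524
Step 2: 1.15 mL + 4.1 mL = 5.25 mL total → factor 5.25/1.15 = 4.5652
Step 3: 85 μL brought to 3400 μL → factor 3400/85 = 40
Step 4: 450 μL + 3100 μL = 3550 μL total → factor 3550/450 = 7.8889
Step 5: 22-fold → factor 22
Overall dilution factor = 35.524 × 4.5652 × 40 × 7.8889 × 22 = 1.1258 × 10^6
Final = 2.00 mM / 1.1258 × 10^6 = 1.776 × 10^-6 mM = 1.78 nM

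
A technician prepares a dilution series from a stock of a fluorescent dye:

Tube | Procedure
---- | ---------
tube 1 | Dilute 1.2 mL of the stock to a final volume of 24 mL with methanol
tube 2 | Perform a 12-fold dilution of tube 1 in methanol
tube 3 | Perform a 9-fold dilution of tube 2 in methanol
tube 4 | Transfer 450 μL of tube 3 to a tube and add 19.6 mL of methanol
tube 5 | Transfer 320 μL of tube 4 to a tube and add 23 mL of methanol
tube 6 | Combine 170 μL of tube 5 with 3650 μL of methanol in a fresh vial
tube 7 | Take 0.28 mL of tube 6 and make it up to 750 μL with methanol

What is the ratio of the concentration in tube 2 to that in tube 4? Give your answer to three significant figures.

Step 1: 1.2 mL brought to 24 mL → factor 24/1.2 = 20
Step 2: 12-fold → factor 12
Step 3: 9-fold → factor 9
Step 4: 450 μL + 19.6 mL = 20050 μL total → factor 20050/450 = 44.556
Dilution factor to tube 2 = 240; to tube 4 = 96240
[tube 2]/[tube 4] = (factor to tube 4)/(factor to tube 2) = 96240/240 = 401

401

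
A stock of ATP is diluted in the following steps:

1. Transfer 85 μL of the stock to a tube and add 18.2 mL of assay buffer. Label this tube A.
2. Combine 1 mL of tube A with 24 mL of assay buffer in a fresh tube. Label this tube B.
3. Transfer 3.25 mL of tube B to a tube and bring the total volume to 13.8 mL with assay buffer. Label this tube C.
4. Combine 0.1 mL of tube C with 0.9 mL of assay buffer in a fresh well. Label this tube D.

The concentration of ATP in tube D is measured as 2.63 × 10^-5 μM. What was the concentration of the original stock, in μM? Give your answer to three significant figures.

Step 1: 85 μL + 18.2 mL = 18285 μL total → factor 18285/85 = 215.12
Step 2: 1 mL + 24 mL = 25 mL total → factor 25/1 = 25
Step 3: 3.25 mL brought to 13.8 mL → factor 13.8/3.25 = 4.2462
Step 4: 0.1 mL + 0.9 mL = 1 mL total → factor 1/0.1 = 10
Overall dilution factor = 215.12 × 25 × 4.2462 × 10 = 2.2836 × 10^5
Stock = 2.63 × 10^-5 μM × 2.2836 × 10^5 = 6.01 μM

6.01 μM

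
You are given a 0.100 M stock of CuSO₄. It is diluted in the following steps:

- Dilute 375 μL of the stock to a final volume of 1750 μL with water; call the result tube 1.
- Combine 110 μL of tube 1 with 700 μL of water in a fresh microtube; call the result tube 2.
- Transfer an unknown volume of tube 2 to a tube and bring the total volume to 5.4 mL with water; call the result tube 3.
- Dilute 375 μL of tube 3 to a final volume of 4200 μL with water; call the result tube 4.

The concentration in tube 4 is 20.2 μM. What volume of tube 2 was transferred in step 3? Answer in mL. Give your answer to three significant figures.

Step 1: 375 μL brought to 1750 μL → factor 1750/375 = 4.6667
Step 2: 110 μL + 700 μL = 810 μL total → factor 810/110 = 7.3636
Step 3: v brought to 5.4 mL → factor = 5.4 mL/v
Step 4: 375 μL brought to 4200 μL → factor 4200/375 = 11.2
Product of known-step factors = 384.87
Overall factor = 0.100 M / (20.2 μM) = 4950.5
Step-3 factor = 4950.5 / 384.87 = 12.863
v = 5.4 mL / 12.863 = 0.420 mL

0.420 mL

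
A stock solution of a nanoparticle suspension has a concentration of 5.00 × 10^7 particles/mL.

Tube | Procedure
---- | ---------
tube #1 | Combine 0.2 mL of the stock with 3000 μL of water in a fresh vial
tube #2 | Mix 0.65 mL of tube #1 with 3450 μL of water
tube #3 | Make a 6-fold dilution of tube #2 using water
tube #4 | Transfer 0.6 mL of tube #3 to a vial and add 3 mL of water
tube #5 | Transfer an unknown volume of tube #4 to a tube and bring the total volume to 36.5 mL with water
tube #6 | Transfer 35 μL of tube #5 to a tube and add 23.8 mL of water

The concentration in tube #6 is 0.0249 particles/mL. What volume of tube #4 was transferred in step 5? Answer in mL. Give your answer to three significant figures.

0.0450 mL

Step 1: 0.2 mL + 3000 μL = 3.2 mL total → factor 3.2/0.2 = 16
Step 2: 0.65 mL + 3450 μL = 4.1 mL total → factor 4.1/0.65 = 6.3077
Step 3: 6-fold → factor 6
Step 4: 0.6 mL + 3 mL = 3.6 mL total → factor 3.6/0.6 = 6
Step 5: v brought to 36.5 mL → factor = 36.5 mL/v
Step 6: 35 μL + 23.8 mL = 23835 μL total → factor 23835/35 = 681
Product of known-step factors = 2.4742 × 10^6
Overall factor = 5.00 × 10^7 particles/mL / (0.0249 particles/mL) = 2.008 × 10^9
Step-5 factor = 2.008 × 10^9 / 2.4742 × 10^6 = 811.58
v = 36.5 mL / 811.58 = 0.0450 mL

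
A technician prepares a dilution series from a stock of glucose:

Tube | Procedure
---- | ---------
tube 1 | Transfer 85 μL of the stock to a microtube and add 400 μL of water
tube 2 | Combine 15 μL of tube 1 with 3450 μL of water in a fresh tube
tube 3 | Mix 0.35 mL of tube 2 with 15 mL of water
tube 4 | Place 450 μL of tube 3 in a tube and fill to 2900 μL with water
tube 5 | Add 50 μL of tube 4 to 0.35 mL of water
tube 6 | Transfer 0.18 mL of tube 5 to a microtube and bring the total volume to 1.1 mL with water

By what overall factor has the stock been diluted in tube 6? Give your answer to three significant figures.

1.82 × 10^7

Step 1: 85 μL + 400 μL = 485 μL total → factor 485/85 = 5.7059
Step 2: 15 μL + 3450 μL = 3465 μL total → factor 3465/15 = 231
Step 3: 0.35 mL + 15 mL = 15.35 mL total → factor 15.35/0.35 = 43.857
Step 4: 450 μL brought to 2900 μL → factor 2900/450 = 6.4444
Step 5: 50 μL + 0.35 mL = 400 μL total → factor 400/50 = 8
Step 6: 0.18 mL brought to 1.1 mL → factor 1.1/0.18 = 6.1111
Overall dilution factor = 5.7059 × 231 × 43.857 × 6.4444 × 8 × 6.1111 = 1.8213 × 10^7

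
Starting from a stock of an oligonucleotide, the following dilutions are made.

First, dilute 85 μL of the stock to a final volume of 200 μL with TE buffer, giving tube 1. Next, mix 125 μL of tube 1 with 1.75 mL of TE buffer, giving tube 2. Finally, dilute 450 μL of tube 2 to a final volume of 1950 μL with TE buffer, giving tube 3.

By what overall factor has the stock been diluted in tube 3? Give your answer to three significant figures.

Step 1: 85 μL brought to 200 μL → factor 200/85 = 2.3529
Step 2: 125 μL + 1.75 mL = 1875 μL total → factor 1875/125 = 15
Step 3: 450 μL brought to 1950 μL → factor 1950/450 = 4.3333
Overall dilution factor = 2.3529 × 15 × 4.3333 = 152.94

153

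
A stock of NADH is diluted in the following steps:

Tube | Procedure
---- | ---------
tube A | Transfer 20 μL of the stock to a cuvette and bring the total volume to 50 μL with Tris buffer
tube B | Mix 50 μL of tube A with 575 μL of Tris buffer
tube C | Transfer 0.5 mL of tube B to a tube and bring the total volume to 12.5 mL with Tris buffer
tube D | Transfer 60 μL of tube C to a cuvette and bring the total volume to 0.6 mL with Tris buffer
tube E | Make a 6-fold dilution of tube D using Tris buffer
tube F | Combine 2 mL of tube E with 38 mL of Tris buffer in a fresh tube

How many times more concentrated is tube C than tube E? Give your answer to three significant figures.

60.0

Step 1: 20 μL brought to 50 μL → factor 50/20 = 2.5
Step 2: 50 μL + 575 μL = 625 μL total → factor 625/50 = 12.5
Step 3: 0.5 mL brought to 12.5 mL → factor 12.5/0.5 = 25
Step 4: 60 μL brought to 0.6 mL → factor 600/60 = 10
Step 5: 6-fold → factor 6
Dilution factor to tube C = 781.25; to tube E = 46875
[tube C]/[tube E] = (factor to tube E)/(factor to tube C) = 46875/781.25 = 60.0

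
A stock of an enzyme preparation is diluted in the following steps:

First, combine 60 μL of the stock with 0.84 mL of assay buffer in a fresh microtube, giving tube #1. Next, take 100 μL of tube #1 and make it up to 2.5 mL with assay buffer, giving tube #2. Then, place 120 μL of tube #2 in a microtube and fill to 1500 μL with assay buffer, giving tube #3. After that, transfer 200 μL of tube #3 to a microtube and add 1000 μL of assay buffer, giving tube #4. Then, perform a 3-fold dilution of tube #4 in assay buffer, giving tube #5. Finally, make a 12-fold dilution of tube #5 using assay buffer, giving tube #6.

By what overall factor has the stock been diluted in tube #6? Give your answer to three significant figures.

Step 1: 60 μL + 0.84 mL = 900 μL total → factor 900/60 = 15
Step 2: 100 μL brought to 2.5 mL → factor 2500/100 = 25
Step 3: 120 μL brought to 1500 μL → factor 1500/120 = 12.5
Step 4: 200 μL + 1000 μL = 1200 μL total → factor 1200/200 = 6
Step 5: 3-fold → factor 3
Step 6: 12-fold → factor 12
Overall dilution factor = 15 × 25 × 12.5 × 6 × 3 × 12 = 1.0125 × 10^6

1.01 × 10^6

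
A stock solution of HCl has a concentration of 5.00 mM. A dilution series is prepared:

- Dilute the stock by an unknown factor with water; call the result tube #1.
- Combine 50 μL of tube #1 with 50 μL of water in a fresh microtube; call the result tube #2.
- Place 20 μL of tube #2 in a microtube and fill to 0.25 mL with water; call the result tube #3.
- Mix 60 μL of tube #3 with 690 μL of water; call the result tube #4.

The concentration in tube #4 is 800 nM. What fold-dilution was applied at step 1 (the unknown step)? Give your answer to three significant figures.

20.0-fold

Step 1: unknown factor x
Step 2: 50 μL + 50 μL = 100 μL total → factor 100/50 = 2
Step 3: 20 μL brought to 0.25 mL → factor 250/20 = 12.5
Step 4: 60 μL + 690 μL = 750 μL total → factor 750/60 = 12.5
Product of known-step factors = 312.5
Overall factor = 5.00 mM / (800 nM) = 6250
x = 6250 / 312.5 = 20.0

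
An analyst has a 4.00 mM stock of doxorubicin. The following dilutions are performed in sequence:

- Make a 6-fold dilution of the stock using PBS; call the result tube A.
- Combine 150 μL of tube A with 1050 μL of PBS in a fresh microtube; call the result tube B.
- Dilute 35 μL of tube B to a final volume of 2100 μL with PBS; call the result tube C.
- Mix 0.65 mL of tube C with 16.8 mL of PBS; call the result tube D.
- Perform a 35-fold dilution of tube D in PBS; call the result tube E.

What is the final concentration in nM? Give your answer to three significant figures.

1.48 nM

Step 1: 6-fold → factor 6
Step 2: 150 μL + 1050 μL = 1200 μL total → factor 1200/150 = 8
Step 3: 35 μL brought to 2100 μL → factor 2100/35 = 60
Step 4: 0.65 mL + 16.8 mL = 17.45 mL total → factor 17.45/0.65 = 26.846
Step 5: 35-fold → factor 35
Overall dilution factor = 6 × 8 × 60 × 26.846 × 35 = 2.7061 × 10^6
Final = 4.00 mM / 2.7061 × 10^6 = 1.478 × 10^-6 mM = 1.48 nM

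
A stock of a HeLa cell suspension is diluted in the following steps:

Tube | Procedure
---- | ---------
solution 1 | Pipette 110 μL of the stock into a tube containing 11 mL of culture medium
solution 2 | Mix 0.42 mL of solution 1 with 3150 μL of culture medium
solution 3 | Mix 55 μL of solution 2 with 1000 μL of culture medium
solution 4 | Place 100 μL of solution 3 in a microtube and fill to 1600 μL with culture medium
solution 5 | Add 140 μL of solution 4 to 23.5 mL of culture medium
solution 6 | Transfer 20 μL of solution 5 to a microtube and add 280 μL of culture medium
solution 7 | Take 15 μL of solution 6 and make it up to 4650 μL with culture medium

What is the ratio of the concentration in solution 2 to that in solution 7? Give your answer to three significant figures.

Step 1: 110 μL + 11 mL = 11110 μL total → factor 11110/110 = 101
Step 2: 0.42 mL + 3150 μL = 3.57 mL total → factor 3.57/0.42 = 8.5
Step 3: 55 μL + 1000 μL = 1055 μL total → factor 1055/55 = 19.182
Step 4: 100 μL brought to 1600 μL → factor 1600/100 = 16
Step 5: 140 μL + 23.5 mL = 23640 μL total → factor 23640/140 = 168.86
Step 6: 20 μL + 280 μL = 300 μL total → factor 300/20 = 15
Step 7: 15 μL brought to 4650 μL → factor 4650/15 = 310
Dilution factor to solution 2 = 858.5; to solution 7 = 2.0688 × 10^11
[solution 2]/[solution 7] = (factor to solution 7)/(factor to solution 2) = 2.0688 × 10^11/858.5 = 2.41 × 10^8

2.41 × 10^8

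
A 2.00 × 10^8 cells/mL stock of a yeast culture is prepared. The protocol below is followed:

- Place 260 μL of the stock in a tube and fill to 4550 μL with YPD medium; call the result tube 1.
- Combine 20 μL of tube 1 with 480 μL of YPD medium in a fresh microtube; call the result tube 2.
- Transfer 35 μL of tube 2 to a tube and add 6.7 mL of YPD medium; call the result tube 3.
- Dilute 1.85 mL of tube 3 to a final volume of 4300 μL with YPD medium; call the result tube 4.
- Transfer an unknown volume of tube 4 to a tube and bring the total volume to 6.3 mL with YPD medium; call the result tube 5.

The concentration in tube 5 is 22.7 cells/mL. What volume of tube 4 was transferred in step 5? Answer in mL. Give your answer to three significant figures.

0.140 mL

Step 1: 260 μL brought to 4550 μL → factor 4550/260 = 17.5
Step 2: 20 μL + 480 μL = 500 μL total → factor 500/20 = 25
Step 3: 35 μL + 6.7 mL = 6735 μL total → factor 6735/35 = 192.43
Step 4: 1.85 mL brought to 4300 μL → factor 4.3/1.85 = 2.3243
Step 5: v brought to 6.3 mL → factor = 6.3 mL/v
Product of known-step factors = 1.9568 × 10^5
Overall factor = 2.00 × 10^8 cells/mL / (22.7 cells/mL) = 8.8106 × 10^6
Step-5 factor = 8.8106 × 10^6 / 1.9568 × 10^5 = 45.026
v = 6.3 mL / 45.026 = 0.140 mL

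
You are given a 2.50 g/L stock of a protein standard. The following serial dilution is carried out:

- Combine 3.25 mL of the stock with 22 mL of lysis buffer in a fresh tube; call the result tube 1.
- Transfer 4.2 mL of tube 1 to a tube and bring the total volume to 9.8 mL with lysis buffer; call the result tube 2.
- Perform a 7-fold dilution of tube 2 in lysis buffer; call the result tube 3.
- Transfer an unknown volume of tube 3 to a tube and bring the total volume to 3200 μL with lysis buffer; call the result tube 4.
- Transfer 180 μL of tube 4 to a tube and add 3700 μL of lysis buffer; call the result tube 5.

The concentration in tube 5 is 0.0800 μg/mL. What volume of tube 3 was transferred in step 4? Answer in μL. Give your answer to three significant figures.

Step 1: 3.25 mL + 22 mL = 25.25 mL total → factor 25.25/3.25 = 7.7692
Step 2: 4.2 mL brought to 9.8 mL → factor 9.8/4.2 = 2.3333
Step 3: 7-fold → factor 7
Step 4: v brought to 3200 μL → factor = 3200 μL/v
Step 5: 180 μL + 3700 μL = 3880 μL total → factor 3880/180 = 21.556
Product of known-step factors = 2735.3
Overall factor = 2.50 g/L / (0.0800 μg/mL) = 31250
Step-4 factor = 31250 / 2735.3 = 11.425
v = 3200 μL / 11.425 = 280 μL

280 μL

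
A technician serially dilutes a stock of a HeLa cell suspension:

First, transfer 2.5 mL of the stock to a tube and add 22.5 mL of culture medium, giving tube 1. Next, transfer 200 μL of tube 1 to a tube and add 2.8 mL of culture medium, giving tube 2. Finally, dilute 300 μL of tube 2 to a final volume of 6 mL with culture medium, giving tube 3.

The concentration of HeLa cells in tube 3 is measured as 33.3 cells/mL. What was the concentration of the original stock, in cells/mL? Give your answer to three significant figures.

9.99 × 10^4 cells/mL

Step 1: 2.5 mL + 22.5 mL = 25 mL total → factor 25/2.5 = 10
Step 2: 200 μL + 2.8 mL = 3000 μL total → factor 3000/200 = 15
Step 3: 300 μL brought to 6 mL → factor 6000/300 = 20
Overall dilution factor = 10 × 15 × 20 = 3000
Stock = 33.3 cells/mL × 3000 = 9.99 × 10^4 cells/mL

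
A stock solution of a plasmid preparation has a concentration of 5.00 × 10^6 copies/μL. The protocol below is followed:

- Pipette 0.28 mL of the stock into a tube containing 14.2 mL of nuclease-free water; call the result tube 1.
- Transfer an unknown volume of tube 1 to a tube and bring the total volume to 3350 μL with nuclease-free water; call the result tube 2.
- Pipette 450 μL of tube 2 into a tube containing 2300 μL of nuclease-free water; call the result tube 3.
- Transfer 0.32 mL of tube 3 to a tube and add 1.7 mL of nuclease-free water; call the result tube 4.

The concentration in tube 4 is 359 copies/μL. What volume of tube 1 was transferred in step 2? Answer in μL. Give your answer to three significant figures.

Step 1: 0.28 mL + 14.2 mL = 14.48 mL total → factor 14.48/0.28 = 51.714
Step 2: v brought to 3350 μL → factor = 3350 μL/v
Step 3: 450 μL + 2300 μL = 2750 μL total → factor 2750/450 = 6.1111
Step 4: 0.32 mL + 1.7 mL = 2.02 mL total → factor 2.02/0.32 = 6.3125
Product of known-step factors = 1995
Overall factor = 5.00 × 10^6 copies/μL / (359 copies/μL) = 13928
Step-2 factor = 13928 / 1995 = 6.9814
v = 3350 μL / 6.9814 = 480 μL

480 μL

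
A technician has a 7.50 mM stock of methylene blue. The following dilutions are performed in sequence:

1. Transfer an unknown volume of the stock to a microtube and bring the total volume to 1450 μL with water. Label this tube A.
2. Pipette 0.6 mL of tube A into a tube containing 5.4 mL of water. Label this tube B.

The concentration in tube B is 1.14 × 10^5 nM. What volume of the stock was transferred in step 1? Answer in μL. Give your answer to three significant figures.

Step 1: v brought to 1450 μL → factor = 1450 μL/v
Step 2: 0.6 mL + 5.4 mL = 6 mL total → factor 6/0.6 = 10
Product of known-step factors = 10
Overall factor = 7.50 mM / (1.14 × 10^5 nM) = 65.789
Step-1 factor = 65.789 / 10 = 6.5789
v = 1450 μL / 6.5789 = 220 μL

220 μL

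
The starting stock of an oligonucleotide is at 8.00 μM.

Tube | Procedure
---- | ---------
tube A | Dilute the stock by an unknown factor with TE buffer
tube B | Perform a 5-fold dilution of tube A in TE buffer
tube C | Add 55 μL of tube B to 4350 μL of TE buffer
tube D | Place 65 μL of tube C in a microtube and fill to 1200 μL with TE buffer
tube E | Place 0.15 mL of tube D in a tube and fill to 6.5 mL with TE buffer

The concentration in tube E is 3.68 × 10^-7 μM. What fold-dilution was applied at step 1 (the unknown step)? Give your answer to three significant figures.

67.9-fold

Step 1: unknown factor x
Step 2: 5-fold → factor 5
Step 3: 55 μL + 4350 μL = 4405 μL total → factor 4405/55 = 80.091
Step 4: 65 μL brought to 1200 μL → factor 1200/65 = 18.462
Step 5: 0.15 mL brought to 6.5 mL → factor 6.5/0.15 = 43.333
Product of known-step factors = 3.2036 × 10^5
Overall factor = 8.00 μM / (3.68 × 10^-7 μM) = 2.1739 × 10^7
x = 2.1739 × 10^7 / 3.2036 × 10^5 = 67.9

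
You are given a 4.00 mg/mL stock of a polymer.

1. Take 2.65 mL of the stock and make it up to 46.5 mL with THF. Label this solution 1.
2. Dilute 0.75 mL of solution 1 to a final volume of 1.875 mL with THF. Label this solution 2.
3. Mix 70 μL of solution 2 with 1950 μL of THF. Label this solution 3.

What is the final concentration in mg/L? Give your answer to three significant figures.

Step 1: 2.65 mL brought to 46.5 mL → factor 46.5/2.65 = 17.547
Step 2: 0.75 mL brought to 1.875 mL → factor 1.875/0.75 = 2.5
Step 3: 70 μL + 1950 μL = 2020 μL total → factor 2020/70 = 28.857
Overall dilution factor = 17.547 × 2.5 × 28.857 = 1265.9
Final = 4.00 mg/mL / 1265.9 = 0.003160 mg/mL = 3.16 mg/L

3.16 mg/L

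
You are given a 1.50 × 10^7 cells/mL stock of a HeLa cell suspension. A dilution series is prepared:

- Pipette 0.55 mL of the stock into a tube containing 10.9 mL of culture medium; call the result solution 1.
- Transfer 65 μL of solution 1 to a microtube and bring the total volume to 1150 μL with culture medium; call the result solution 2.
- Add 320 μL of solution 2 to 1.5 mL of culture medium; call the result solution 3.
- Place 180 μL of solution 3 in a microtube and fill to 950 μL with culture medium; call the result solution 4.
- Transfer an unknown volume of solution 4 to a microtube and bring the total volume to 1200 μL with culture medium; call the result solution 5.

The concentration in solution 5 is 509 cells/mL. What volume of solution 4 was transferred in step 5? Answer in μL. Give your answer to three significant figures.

450 μL

Step 1: 0.55 mL + 10.9 mL = 11.45 mL total → factor 11.45/0.55 = 20.818
Step 2: 65 μL brought to 1150 μL → factor 1150/65 = 17.692
Step 3: 320 μL + 1.5 mL = 1820 μL total → factor 1820/320 = 5.6875
Step 4: 180 μL brought to 950 μL → factor 950/180 = 5.2778
Step 5: v brought to 1200 μL → factor = 1200 μL/v
Product of known-step factors = 11056
Overall factor = 1.50 × 10^7 cells/mL / (509 cells/mL) = 29470
Step-5 factor = 29470 / 11056 = 2.6655
v = 1200 μL / 2.6655 = 450 μL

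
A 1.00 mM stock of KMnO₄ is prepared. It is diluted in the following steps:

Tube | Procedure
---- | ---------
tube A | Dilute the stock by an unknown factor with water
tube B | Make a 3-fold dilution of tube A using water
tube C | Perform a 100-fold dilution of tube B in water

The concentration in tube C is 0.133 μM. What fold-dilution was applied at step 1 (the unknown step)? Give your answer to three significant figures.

Step 1: unknown factor x
Step 2: 3-fold → factor 3
Step 3: 100-fold → factor 100
Product of known-step factors = 300
Overall factor = 1.00 mM / (0.133 μM) = 7518.8
x = 7518.8 / 300 = 25.1

25.1-fold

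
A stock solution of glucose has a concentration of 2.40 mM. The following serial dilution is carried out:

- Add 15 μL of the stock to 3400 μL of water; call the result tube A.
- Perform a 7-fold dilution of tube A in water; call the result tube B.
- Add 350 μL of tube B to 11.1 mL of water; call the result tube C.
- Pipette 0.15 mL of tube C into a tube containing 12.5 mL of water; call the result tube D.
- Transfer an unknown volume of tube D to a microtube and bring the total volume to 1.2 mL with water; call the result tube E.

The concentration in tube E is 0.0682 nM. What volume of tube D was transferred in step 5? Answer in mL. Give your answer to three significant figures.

0.150 mL

Step 1: 15 μL + 3400 μL = 3415 μL total → factor 3415/15 = 227.67
Step 2: 7-fold → factor 7
Step 3: 350 μL + 11.1 mL = 11450 μL total → factor 11450/350 = 32.714
Step 4: 0.15 mL + 12.5 mL = 12.65 mL total → factor 12.65/0.15 = 84.333
Step 5: v brought to 1.2 mL → factor = 1.2 mL/v
Product of known-step factors = 4.3968 × 10^6
Overall factor = 2.40 mM / (0.0682 nM) = 3.5191 × 10^7
Step-5 factor = 3.5191 × 10^7 / 4.3968 × 10^6 = 8.0037
v = 1.2 mL / 8.0037 = 0.150 mL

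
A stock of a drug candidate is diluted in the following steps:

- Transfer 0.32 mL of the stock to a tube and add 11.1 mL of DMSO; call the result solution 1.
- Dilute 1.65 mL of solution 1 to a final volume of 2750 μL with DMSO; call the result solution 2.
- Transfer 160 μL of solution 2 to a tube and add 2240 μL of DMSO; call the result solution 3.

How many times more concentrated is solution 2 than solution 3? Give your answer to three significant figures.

15.0

Step 1: 0.32 mL + 11.1 mL = 11.42 mL total → factor 11.42/0.32 = 35.688
Step 2: 1.65 mL brought to 2750 μL → factor 2.75/1.65 = 1.6667
Step 3: 160 μL + 2240 μL = 2400 μL total → factor 2400/160 = 15
Dilution factor to solution 2 = 59.479; to solution 3 = 892.19
[solution 2]/[solution 3] = (factor to solution 3)/(factor to solution 2) = 892.19/59.479 = 15.0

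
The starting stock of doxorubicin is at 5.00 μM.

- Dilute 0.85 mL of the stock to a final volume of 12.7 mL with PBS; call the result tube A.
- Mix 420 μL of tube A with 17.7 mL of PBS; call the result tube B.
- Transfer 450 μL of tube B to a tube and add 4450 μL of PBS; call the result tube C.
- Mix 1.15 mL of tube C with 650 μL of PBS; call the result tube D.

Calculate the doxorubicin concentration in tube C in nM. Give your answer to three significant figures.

0.712 nM

Step 1: 0.85 mL brought to 12.7 mL → factor 12.7/0.85 = 14.941
Step 2: 420 μL + 17.7 mL = 18120 μL total → factor 18120/420 = 43.143
Step 3: 450 μL + 4450 μL = 4900 μL total → factor 4900/450 = 10.889
Dilution factor through tube C = 14.941 × 43.143 × 10.889 = 7019
[tube C] = 5.00 μM / 7019 = 0.0007123 μM = 0.712 nM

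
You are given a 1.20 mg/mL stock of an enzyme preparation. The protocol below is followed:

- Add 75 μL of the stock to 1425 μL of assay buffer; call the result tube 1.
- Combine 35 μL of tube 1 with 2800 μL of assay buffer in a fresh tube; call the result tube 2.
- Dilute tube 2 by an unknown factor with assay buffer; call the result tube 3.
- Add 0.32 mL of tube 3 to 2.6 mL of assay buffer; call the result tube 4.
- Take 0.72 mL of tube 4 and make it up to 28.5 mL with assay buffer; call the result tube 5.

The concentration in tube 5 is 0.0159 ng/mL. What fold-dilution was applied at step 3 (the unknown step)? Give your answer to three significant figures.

129-fold

Step 1: 75 μL + 1425 μL = 1500 μL total → factor 1500/75 = 20
Step 2: 35 μL + 2800 μL = 2835 μL total → factor 2835/35 = 81
Step 3: unknown factor x
Step 4: 0.32 mL + 2.6 mL = 2.92 mL total → factor 2.92/0.32 = 9.125
Step 5: 0.72 mL brought to 28.5 mL → factor 28.5/0.72 = 39.583
Product of known-step factors = 5.8514 × 10^5
Overall factor = 1.20 mg/mL / (0.0159 ng/mL) = 7.5472 × 10^7
x = 7.5472 × 10^7 / 5.8514 × 10^5 = 129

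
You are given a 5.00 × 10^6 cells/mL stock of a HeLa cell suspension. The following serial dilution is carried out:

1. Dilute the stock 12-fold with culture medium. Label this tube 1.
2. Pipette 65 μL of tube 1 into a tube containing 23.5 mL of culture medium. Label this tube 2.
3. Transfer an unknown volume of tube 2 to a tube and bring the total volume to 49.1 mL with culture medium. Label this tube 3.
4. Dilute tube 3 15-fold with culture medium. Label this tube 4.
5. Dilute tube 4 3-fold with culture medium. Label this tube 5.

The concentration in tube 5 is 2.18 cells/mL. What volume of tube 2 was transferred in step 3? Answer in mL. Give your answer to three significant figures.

4.19 mL

Step 1: 12-fold → factor 12
Step 2: 65 μL + 23.5 mL = 23565 μL total → factor 23565/65 = 362.54
Step 3: v brought to 49.1 mL → factor = 49.1 mL/v
Step 4: 15-fold → factor 15
Step 5: 3-fold → factor 3
Product of known-step factors = 1.9577 × 10^5
Overall factor = 5.00 × 10^6 cells/mL / (2.18 cells/mL) = 2.2936 × 10^6
Step-3 factor = 2.2936 × 10^6 / 1.9577 × 10^5 = 11.716
v = 49.1 mL / 11.716 = 4.19 mL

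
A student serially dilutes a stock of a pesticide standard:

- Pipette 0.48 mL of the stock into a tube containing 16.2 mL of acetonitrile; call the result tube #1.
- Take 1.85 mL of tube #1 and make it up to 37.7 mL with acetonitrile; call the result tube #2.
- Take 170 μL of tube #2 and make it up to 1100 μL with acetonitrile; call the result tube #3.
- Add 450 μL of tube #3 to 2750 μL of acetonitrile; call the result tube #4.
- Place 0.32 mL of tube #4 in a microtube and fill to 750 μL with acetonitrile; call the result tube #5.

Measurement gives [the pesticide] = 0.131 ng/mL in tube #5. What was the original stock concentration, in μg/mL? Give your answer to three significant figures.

Step 1: 0.48 mL + 16.2 mL = 16.68 mL total → factor 16.68/0.48 = 34.75
Step 2: 1.85 mL brought to 37.7 mL → factor 37.7/1.85 = 20.378
Step 3: 170 μL brought to 1100 μL → factor 1100/170 = 6.4706
Step 4: 450 μL + 2750 μL = 3200 μL total → factor 3200/450 = 7.1111
Step 5: 0.32 mL brought to 750 μL → factor 0.75/0.32 = 2.3438
Overall dilution factor = 34.75 × 20.378 × 6.4706 × 7.1111 × 2.3438 = 76369
Stock = 0.131 ng/mL × 76369 = 1.000 × 10^4 ng/mL = 10.0 μg/mL

10.0 μg/mL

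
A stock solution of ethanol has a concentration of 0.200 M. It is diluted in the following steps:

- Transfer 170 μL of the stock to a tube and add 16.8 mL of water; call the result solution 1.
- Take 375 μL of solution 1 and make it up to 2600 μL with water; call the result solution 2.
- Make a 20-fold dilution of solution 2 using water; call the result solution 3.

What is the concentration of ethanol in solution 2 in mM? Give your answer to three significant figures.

0.289 mM

Step 1: 170 μL + 16.8 mL = 16970 μL total → factor 16970/170 = 99.824
Step 2: 375 μL brought to 2600 μL → factor 2600/375 = 6.9333
Dilution factor through solution 2 = 99.824 × 6.9333 = 692.11
[solution 2] = 0.200 M / 692.11 = 0.0002890 M = 0.289 mM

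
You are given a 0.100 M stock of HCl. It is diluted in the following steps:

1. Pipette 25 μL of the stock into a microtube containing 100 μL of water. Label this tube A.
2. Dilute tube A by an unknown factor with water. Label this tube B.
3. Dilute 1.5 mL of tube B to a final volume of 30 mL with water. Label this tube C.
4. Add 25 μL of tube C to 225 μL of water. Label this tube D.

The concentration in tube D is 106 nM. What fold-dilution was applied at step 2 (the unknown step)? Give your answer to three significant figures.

943-fold

Step 1: 25 μL + 100 μL = 125 μL total → factor 125/25 = 5
Step 2: unknown factor x
Step 3: 1.5 mL brought to 30 mL → factor 30/1.5 = 20
Step 4: 25 μL + 225 μL = 250 μL total → factor 250/25 = 10
Product of known-step factors = 1000
Overall factor = 0.100 M / (106 nM) = 9.434 × 10^5
x = 9.434 × 10^5 / 1000 = 943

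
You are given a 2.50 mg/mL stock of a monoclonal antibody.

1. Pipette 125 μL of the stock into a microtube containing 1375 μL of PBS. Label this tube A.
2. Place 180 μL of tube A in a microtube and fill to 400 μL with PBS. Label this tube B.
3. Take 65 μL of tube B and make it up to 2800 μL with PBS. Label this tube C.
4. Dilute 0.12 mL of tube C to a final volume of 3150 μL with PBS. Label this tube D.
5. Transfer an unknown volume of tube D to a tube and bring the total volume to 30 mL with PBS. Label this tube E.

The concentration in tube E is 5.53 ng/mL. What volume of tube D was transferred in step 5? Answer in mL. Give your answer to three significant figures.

2.00 mL

Step 1: 125 μL + 1375 μL = 1500 μL total → factor 1500/125 = 12
Step 2: 180 μL brought to 400 μL → factor 400/180 = 2.2222
Step 3: 65 μL brought to 2800 μL → factor 2800/65 = 43.077
Step 4: 0.12 mL brought to 3150 μL → factor 3.15/0.12 = 26.25
Step 5: v brought to 30 mL → factor = 30 mL/v
Product of known-step factors = 30154
Overall factor = 2.50 mg/mL / (5.53 ng/mL) = 4.5208 × 10^5
Step-5 factor = 4.5208 × 10^5 / 30154 = 14.992
v = 30 mL / 14.992 = 2.00 mL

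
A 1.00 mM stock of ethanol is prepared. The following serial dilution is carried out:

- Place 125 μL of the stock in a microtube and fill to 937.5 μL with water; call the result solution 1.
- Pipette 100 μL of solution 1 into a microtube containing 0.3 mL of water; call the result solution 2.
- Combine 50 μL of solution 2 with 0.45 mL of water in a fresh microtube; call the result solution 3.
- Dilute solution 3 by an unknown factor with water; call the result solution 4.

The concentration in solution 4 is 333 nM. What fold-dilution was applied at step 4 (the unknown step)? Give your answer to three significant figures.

10.0-fold

Step 1: 125 μL brought to 937.5 μL → factor 937.5/125 = 7.5
Step 2: 100 μL + 0.3 mL = 400 μL total → factor 400/100 = 4
Step 3: 50 μL + 0.45 mL = 500 μL total → factor 500/50 = 10
Step 4: unknown factor x
Product of known-step factors = 300
Overall factor = 1.00 mM / (333 nM) = 3003
x = 3003 / 300 = 10.0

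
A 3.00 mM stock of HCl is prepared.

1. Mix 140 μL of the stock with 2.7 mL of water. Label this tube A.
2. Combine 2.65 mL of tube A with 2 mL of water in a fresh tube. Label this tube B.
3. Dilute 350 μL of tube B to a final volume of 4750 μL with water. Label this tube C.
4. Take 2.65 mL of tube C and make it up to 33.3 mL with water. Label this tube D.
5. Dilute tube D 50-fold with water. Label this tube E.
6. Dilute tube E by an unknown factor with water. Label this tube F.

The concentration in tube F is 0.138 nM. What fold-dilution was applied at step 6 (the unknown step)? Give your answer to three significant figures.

Step 1: 140 μL + 2.7 mL = 2840 μL total → factor 2840/140 = 20.286
Step 2: 2.65 mL + 2 mL = 4.65 mL total → factor 4.65/2.65 = 1.7547
Step 3: 350 μL brought to 4750 μL → factor 4750/350 = 13.571
Step 4: 2.65 mL brought to 33.3 mL → factor 33.3/2.65 = 12.566
Step 5: 50-fold → factor 50
Step 6: unknown factor x
Product of known-step factors = 3.0352 × 10^5
Overall factor = 3.00 mM / (0.138 nM) = 2.1739 × 10^7
x = 2.1739 × 10^7 / 3.0352 × 10^5 = 71.6

71.6-fold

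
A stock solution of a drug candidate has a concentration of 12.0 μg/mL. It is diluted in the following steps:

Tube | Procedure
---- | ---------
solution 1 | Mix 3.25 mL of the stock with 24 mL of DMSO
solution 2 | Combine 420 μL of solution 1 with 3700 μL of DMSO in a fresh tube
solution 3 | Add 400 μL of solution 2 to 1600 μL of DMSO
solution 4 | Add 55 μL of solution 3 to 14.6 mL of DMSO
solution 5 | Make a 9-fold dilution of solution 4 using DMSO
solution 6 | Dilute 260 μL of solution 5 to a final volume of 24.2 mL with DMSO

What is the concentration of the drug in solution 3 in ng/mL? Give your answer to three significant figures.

29.2 ng/mL

Step 1: 3.25 mL + 24 mL = 27.25 mL total → factor 27.25/3.25 = 8.3846
Step 2: 420 μL + 3700 μL = 4120 μL total → factor 4120/420 = 9.8095
Step 3: 400 μL + 1600 μL = 2000 μL total → factor 2000/400 = 5
Dilution factor through solution 3 = 8.3846 × 9.8095 × 5 = 411.25
[solution 3] = 12.0 μg/mL / 411.25 = 0.02918 μg/mL = 29.2 ng/mL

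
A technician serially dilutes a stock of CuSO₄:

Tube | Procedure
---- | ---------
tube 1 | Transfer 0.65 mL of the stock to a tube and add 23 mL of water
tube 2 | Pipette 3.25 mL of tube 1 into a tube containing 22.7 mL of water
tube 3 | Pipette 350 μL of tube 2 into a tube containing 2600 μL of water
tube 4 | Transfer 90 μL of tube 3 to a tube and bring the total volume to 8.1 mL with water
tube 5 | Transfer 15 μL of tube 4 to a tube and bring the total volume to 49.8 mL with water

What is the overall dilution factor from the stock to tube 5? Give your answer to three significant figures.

Step 1: 0.65 mL + 23 mL = 23.65 mL total → factor 23.65/0.65 = 36.385
Step 2: 3.25 mL + 22.7 mL = 25.95 mL total → factor 25.95/3.25 = 7.9846
Step 3: 350 μL + 2600 μL = 2950 μL total → factor 2950/350 = 8.4286
Step 4: 90 μL brought to 8.1 mL → factor 8100/90 = 90
Step 5: 15 μL brought to 49.8 mL → factor 49800/15 = 3320
Overall dilution factor = 36.385 × 7.9846 × 8.4286 × 90 × 3320 = 7.3166 × 10^8

7.32 × 10^8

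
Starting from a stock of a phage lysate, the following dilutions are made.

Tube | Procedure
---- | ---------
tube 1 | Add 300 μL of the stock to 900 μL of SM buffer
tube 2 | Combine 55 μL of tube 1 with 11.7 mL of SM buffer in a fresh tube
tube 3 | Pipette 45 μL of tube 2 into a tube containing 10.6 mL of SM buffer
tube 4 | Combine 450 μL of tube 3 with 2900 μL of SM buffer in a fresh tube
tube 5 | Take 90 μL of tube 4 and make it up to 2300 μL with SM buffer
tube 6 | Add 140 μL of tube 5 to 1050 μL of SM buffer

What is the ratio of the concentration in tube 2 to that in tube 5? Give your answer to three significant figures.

Step 1: 300 μL + 900 μL = 1200 μL total → factor 1200/300 = 4
Step 2: 55 μL + 11.7 mL = 11755 μL total → factor 11755/55 = 213.73
Step 3: 45 μL + 10.6 mL = 10645 μL total → factor 10645/45 = 236.56
Step 4: 450 μL + 2900 μL = 3350 μL total → factor 3350/450 = 7.4444
Step 5: 90 μL brought to 2300 μL → factor 2300/90 = 25.556
Dilution factor to tube 2 = 854.91; to tube 5 = 3.8474 × 10^7
[tube 2]/[tube 5] = (factor to tube 5)/(factor to tube 2) = 3.8474 × 10^7/854.91 = 4.50 × 10^4

4.50 × 10^4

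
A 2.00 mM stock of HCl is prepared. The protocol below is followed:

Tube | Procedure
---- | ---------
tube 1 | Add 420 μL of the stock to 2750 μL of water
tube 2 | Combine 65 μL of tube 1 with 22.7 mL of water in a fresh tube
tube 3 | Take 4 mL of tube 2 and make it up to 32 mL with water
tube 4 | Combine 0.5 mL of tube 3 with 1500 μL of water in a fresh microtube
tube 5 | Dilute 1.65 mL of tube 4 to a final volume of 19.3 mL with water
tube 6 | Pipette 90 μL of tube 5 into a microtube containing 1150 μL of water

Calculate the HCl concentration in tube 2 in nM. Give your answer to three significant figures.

757 nM

Step 1: 420 μL + 2750 μL = 3170 μL total → factor 3170/420 = 7.5476
Step 2: 65 μL + 22.7 mL = 22765 μL total → factor 22765/65 = 350.23
Dilution factor through tube 2 = 7.5476 × 350.23 = 2643.4
[tube 2] = 2.00 mM / 2643.4 = 0.0007566 mM = 757 nM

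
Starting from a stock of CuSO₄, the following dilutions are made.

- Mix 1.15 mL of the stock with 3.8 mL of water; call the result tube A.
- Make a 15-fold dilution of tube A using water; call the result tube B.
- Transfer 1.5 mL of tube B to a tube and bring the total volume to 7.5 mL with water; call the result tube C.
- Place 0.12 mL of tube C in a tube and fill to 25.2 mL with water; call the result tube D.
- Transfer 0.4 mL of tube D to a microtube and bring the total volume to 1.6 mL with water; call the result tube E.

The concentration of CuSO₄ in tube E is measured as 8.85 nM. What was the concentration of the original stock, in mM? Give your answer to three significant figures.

2.40 mM

Step 1: 1.15 mL + 3.8 mL = 4.95 mL total → factor 4.95/1.15 = 4.3043
Step 2: 15-fold → factor 15
Step 3: 1.5 mL brought to 7.5 mL → factor 7.5/1.5 = 5
Step 4: 0.12 mL brought to 25.2 mL → factor 25.2/0.12 = 210
Step 5: 0.4 mL brought to 1.6 mL → factor 1.6/0.4 = 4
Overall dilution factor = 4.3043 × 15 × 5 × 210 × 4 = 2.7117 × 10^5
Stock = 8.85 nM × 2.7117 × 10^5 = 2.400 × 10^6 nM = 2.40 mM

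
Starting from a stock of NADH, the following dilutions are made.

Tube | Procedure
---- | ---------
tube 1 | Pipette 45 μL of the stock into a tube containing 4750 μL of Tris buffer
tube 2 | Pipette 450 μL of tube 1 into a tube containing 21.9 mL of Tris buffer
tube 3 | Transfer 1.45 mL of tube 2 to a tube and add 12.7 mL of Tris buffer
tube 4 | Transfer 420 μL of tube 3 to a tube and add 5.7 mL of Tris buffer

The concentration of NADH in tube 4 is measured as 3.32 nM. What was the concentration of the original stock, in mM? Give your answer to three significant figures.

Step 1: 45 μL + 4750 μL = 4795 μL total → factor 4795/45 = 106.56
Step 2: 450 μL + 21.9 mL = 22350 μL total → factor 22350/450 = 49.667
Step 3: 1.45 mL + 12.7 mL = 14.15 mL total → factor 14.15/1.45 = 9.7586
Step 4: 420 μL + 5.7 mL = 6120 μL total → factor 6120/420 = 14.571
Overall dilution factor = 106.56 × 49.667 × 9.7586 × 14.571 = 7.5254 × 10^5
Stock = 3.32 nM × 7.5254 × 10^5 = 2.498 × 10^6 nM = 2.50 mM

2.50 mM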